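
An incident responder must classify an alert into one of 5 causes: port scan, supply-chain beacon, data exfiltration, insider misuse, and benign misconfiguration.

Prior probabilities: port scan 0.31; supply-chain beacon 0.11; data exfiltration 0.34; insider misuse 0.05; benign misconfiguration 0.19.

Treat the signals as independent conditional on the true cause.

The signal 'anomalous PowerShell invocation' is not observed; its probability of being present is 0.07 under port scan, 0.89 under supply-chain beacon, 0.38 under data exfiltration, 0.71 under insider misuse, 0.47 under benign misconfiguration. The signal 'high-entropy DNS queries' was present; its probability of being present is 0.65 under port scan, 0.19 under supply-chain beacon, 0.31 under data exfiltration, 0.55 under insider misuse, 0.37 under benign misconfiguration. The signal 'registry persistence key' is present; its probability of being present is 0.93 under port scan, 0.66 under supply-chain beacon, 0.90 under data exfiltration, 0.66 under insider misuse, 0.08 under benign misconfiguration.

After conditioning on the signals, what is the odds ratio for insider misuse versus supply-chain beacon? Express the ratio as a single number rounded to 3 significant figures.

The normalizing constant cancels in an odds ratio, so compute prior × likelihood for the two hypotheses only (using 1 − P(present | H) for each absent signal):
  insider misuse: 0.05 × (1 − 0.71) × 0.55 × 0.66 = 0.0052635
  supply-chain beacon: 0.11 × (1 − 0.89) × 0.19 × 0.66 = 0.0015173
Posterior odds = 0.0052635 / 0.0015173 ≈ 3.47.

3.47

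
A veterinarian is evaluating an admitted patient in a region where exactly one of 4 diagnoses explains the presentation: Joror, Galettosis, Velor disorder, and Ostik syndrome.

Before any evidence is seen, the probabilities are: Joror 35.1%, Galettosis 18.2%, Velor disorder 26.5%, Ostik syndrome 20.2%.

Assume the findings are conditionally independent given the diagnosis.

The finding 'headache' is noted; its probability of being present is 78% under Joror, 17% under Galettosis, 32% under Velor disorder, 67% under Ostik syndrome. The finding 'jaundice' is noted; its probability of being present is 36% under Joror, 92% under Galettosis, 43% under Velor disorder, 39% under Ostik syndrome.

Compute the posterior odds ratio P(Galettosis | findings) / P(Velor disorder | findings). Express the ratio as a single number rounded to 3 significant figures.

Posterior odds equal prior odds times the likelihood ratio; only the two competing hypotheses matter.
  Galettosis: 0.182 × 0.17 × 0.92 = 0.028465
  Velor disorder: 0.265 × 0.32 × 0.43 = 0.036464
Odds(Galettosis : Velor disorder) = 0.028465 / 0.036464 ≈ 0.781.

0.781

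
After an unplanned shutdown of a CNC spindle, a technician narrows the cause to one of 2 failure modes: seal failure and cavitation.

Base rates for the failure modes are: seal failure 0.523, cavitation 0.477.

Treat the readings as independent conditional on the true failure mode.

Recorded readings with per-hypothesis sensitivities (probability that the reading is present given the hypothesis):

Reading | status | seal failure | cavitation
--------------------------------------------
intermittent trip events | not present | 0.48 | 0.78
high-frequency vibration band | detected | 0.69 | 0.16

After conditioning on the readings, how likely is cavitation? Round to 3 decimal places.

Multiply each prior by the joint likelihood of the reading pattern (using 1 − P(present | H) for each absent reading):
  seal failure: 0.523 × (1 − 0.48) × 0.69 = 0.18765
  cavitation: 0.477 × (1 − 0.78) × 0.16 = 0.01679
Marginal likelihood of the evidence = 0.20444.
P(cavitation | evidence) = 0.01679 / 0.20444 ≈ 0.082.

0.082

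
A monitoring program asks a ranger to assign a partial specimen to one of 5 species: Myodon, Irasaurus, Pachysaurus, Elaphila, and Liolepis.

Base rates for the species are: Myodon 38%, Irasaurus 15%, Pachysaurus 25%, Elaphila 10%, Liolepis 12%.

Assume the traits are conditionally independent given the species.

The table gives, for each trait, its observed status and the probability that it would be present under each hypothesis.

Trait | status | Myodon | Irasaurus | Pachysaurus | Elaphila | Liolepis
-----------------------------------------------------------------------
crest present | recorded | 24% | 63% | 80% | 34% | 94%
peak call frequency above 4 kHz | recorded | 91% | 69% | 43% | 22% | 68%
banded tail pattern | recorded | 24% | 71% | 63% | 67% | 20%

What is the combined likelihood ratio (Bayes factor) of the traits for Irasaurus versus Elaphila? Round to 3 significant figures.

Take the product of per-trait likelihoods under each hypothesis, then divide.
  Irasaurus: 0.63 × 0.69 × 0.71 = 0.30864
  Elaphila: 0.34 × 0.22 × 0.67 = 0.050116
Bayes factor = 0.30864 / 0.050116 ≈ 6.16

6.16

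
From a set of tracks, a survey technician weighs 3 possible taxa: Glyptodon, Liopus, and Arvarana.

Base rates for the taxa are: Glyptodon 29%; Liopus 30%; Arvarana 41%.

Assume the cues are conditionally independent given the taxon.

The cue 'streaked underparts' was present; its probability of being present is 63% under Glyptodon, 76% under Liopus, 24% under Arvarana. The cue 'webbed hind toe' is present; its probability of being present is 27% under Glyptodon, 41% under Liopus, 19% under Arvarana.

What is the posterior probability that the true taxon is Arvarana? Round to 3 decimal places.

0.116

Multiply each prior by the joint likelihood of the cue pattern:
  Glyptodon: 0.29 × 0.63 × 0.27 = 0.049329
  Liopus: 0.30 × 0.76 × 0.41 = 0.09348
  Arvarana: 0.41 × 0.24 × 0.19 = 0.018696
Marginal likelihood of the evidence = 0.1615.
P(Arvarana | evidence) = 0.018696 / 0.1615 ≈ 0.116.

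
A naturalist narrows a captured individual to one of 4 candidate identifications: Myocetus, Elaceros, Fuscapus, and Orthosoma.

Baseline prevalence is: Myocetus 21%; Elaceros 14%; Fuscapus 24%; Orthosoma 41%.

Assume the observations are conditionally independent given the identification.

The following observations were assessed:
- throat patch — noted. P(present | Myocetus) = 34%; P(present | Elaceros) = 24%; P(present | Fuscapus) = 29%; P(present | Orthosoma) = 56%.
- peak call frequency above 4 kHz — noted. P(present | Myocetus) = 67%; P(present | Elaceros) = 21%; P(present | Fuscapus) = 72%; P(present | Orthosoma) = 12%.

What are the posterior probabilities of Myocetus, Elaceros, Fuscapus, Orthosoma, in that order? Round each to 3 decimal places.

0.361, 0.053, 0.378, 0.208

By Bayes' rule with conditional independence, the unnormalized weight for each hypothesis is prior × ∏ likelihoods:
  Myocetus: 0.21 × 0.34 × 0.67 = 0.047838
  Elaceros: 0.14 × 0.24 × 0.21 = 0.007056
  Fuscapus: 0.24 × 0.29 × 0.72 = 0.050112
  Orthosoma: 0.41 × 0.56 × 0.12 = 0.027552
The unnormalized weights sum to 0.13256.
P(Myocetus | evidence) = 0.047838 / 0.13256 ≈ 0.361
P(Elaceros | evidence) = 0.007056 / 0.13256 ≈ 0.053
P(Fuscapus | evidence) = 0.050112 / 0.13256 ≈ 0.378
P(Orthosoma | evidence) = 0.027552 / 0.13256 ≈ 0.208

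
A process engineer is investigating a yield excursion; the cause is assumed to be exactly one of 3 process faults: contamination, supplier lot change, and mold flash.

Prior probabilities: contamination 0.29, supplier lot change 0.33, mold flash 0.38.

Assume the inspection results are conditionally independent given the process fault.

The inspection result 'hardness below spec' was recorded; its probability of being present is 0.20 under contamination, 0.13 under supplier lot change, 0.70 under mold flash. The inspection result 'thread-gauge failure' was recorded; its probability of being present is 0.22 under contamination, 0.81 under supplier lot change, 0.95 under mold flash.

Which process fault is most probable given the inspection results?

For each hypothesis, the unnormalized posterior weight is prior × product of the inspection result likelihoods:
  contamination: 0.29 × 0.20 × 0.22 = 0.01276
  supplier lot change: 0.33 × 0.13 × 0.81 = 0.034749
  mold flash: 0.38 × 0.70 × 0.95 = 0.2527
The unnormalized weights sum to 0.30021.
P(contamination | evidence) ≈ 0.01276 / 0.30021 ≈ 0.043
P(supplier lot change | evidence) ≈ 0.034749 / 0.30021 ≈ 0.116
P(mold flash | evidence) ≈ 0.2527 / 0.30021 ≈ 0.842
The largest is 0.842, so mold flash is most probable.

mold flash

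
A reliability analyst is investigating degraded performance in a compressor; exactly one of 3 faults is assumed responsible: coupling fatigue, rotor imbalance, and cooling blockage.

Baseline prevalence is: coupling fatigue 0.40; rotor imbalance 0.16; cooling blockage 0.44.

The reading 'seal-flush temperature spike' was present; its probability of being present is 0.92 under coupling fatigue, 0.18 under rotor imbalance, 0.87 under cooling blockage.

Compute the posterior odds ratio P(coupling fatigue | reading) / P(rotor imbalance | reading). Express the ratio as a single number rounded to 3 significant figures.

12.8

The normalizing constant cancels in an odds ratio, so compute prior × likelihood for the two hypotheses only:
  coupling fatigue: 0.40 × 0.92 = 0.368
  rotor imbalance: 0.16 × 0.18 = 0.0288
Odds(coupling fatigue : rotor imbalance) = 0.368 / 0.0288 ≈ 12.8.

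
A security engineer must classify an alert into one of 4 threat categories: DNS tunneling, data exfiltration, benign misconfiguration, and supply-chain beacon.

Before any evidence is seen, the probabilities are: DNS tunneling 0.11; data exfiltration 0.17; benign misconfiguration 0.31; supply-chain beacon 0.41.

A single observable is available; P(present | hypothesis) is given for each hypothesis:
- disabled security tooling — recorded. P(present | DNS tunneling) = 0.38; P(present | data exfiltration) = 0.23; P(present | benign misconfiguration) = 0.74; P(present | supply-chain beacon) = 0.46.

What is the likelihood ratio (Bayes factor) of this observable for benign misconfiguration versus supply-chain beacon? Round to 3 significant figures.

The Bayes factor is the ratio of the two likelihoods.
  benign misconfiguration: 0.74
  supply-chain beacon: 0.46
Bayes factor = 0.74 / 0.46 ≈ 1.61

1.61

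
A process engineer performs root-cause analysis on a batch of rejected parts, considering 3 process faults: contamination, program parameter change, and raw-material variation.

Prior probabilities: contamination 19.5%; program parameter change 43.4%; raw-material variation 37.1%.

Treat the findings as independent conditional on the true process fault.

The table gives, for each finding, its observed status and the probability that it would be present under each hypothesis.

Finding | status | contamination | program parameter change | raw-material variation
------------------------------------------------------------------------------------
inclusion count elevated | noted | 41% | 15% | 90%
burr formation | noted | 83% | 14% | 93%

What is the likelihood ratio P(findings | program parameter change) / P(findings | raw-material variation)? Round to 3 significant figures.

Joint likelihood of the evidence pattern under each hypothesis:
  program parameter change: 0.15 × 0.14 = 0.021
  raw-material variation: 0.90 × 0.93 = 0.837
Bayes factor = 0.021 / 0.837 ≈ 0.0251

0.0251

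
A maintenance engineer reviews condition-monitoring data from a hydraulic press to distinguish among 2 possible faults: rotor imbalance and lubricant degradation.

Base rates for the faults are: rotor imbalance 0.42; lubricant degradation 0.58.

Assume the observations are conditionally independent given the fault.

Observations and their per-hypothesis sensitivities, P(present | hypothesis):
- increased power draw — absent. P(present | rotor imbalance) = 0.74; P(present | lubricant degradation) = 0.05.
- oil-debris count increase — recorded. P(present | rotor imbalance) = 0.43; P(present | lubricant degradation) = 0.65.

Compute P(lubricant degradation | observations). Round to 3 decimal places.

0.884

By Bayes' rule with conditional independence, the unnormalized weight for each hypothesis is prior × ∏ likelihoods (using 1 − P(present | H) for each absent observation):
  rotor imbalance: 0.42 × (1 − 0.74) × 0.43 = 0.046956
  lubricant degradation: 0.58 × (1 − 0.05) × 0.65 = 0.35815
The unnormalized weights sum to 0.40511.
P(lubricant degradation | evidence) = 0.35815 / 0.40511 ≈ 0.884.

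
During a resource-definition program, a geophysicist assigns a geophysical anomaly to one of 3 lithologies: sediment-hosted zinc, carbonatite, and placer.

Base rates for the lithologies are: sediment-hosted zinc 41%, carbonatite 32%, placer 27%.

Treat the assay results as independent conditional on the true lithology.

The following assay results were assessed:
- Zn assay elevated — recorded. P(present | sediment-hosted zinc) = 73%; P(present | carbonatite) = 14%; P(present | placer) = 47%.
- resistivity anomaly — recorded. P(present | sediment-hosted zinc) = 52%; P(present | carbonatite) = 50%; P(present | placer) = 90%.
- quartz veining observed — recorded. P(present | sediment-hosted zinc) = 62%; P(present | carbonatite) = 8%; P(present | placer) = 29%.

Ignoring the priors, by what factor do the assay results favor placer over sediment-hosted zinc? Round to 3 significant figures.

0.521

The Bayes factor is the ratio of the joint likelihoods of the assay result pattern under the two hypotheses.
  placer: 0.47 × 0.90 × 0.29 = 0.12267
  sediment-hosted zinc: 0.73 × 0.52 × 0.62 = 0.23535
Bayes factor = 0.12267 / 0.23535 ≈ 0.521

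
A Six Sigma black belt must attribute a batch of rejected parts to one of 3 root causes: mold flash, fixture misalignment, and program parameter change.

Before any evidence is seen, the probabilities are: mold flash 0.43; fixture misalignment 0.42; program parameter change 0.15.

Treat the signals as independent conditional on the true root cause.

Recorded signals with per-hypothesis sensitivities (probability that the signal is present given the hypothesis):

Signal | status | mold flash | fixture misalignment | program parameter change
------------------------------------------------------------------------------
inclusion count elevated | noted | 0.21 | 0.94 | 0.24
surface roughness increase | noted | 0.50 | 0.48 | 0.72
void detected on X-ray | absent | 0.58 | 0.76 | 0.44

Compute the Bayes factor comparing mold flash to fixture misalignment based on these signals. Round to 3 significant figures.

The Bayes factor is the ratio of the joint likelihoods of the signal pattern under the two hypotheses (using 1 − P(present | H) for each absent signal).
  mold flash: 0.21 × 0.50 × (1 − 0.58) = 0.0441
  fixture misalignment: 0.94 × 0.48 × (1 − 0.76) = 0.10829
Bayes factor = 0.0441 / 0.10829 ≈ 0.407

0.407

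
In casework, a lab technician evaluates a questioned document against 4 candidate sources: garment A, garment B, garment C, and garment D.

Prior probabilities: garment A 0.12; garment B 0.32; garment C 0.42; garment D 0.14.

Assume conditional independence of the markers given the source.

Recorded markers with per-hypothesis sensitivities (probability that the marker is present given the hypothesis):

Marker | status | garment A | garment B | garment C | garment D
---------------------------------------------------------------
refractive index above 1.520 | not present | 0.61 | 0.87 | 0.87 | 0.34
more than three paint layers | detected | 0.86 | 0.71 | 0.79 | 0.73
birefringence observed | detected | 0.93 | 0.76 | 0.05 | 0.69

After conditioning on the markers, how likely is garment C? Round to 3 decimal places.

0.020

Multiply each prior by the joint likelihood of the marker pattern (using 1 − P(present | H) for each absent marker):
  garment A: 0.12 × (1 − 0.61) × 0.86 × 0.93 = 0.037431
  garment B: 0.32 × (1 − 0.87) × 0.71 × 0.76 = 0.022447
  garment C: 0.42 × (1 − 0.87) × 0.79 × 0.05 = 0.0021567
  garment D: 0.14 × (1 − 0.34) × 0.73 × 0.69 = 0.046542
Normalizing constant Z = 0.037431 + 0.022447 + 0.0021567 + 0.046542 = 0.10858.
P(garment C | evidence) = 0.0021567 / 0.10858 ≈ 0.020.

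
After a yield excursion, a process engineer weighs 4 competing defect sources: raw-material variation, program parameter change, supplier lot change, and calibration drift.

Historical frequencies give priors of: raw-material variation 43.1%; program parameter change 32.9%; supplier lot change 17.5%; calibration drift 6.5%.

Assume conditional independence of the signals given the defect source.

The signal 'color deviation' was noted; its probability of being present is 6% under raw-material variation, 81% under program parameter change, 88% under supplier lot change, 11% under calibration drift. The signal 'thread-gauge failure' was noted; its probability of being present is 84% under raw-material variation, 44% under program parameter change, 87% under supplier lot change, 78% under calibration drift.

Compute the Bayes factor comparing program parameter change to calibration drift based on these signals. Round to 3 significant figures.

4.15

Take the product of per-signal likelihoods under each hypothesis, then divide.
  program parameter change: 0.81 × 0.44 = 0.3564
  calibration drift: 0.11 × 0.78 = 0.0858
Bayes factor = 0.3564 / 0.0858 ≈ 4.15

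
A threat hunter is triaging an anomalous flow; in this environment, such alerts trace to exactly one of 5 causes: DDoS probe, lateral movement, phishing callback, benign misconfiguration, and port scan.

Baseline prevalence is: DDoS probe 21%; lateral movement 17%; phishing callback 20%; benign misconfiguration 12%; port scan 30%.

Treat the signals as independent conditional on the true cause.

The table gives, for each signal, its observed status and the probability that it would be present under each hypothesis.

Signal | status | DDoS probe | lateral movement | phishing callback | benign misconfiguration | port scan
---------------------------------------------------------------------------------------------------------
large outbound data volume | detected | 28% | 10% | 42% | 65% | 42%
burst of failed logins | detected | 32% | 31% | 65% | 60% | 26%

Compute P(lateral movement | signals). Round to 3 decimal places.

0.033

By Bayes' rule with conditional independence, the unnormalized weight for each hypothesis is prior × ∏ likelihoods:
  DDoS probe: 0.21 × 0.28 × 0.32 = 0.018816
  lateral movement: 0.17 × 0.10 × 0.31 = 0.00527
  phishing callback: 0.20 × 0.42 × 0.65 = 0.0546
  benign misconfiguration: 0.12 × 0.65 × 0.60 = 0.0468
  port scan: 0.30 × 0.42 × 0.26 = 0.03276
The unnormalized weights sum to 0.15825.
P(lateral movement | evidence) = 0.00527 / 0.15825 ≈ 0.033.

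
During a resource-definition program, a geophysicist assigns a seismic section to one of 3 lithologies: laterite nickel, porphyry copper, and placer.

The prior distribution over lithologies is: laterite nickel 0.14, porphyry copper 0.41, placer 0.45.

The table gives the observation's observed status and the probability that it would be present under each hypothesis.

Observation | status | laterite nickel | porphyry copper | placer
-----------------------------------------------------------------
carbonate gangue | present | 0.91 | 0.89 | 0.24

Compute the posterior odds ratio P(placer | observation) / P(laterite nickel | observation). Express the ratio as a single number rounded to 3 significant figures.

Unnormalized posterior weight (prior times the observation likelihood) for each of the two hypotheses:
  placer: 0.45 × 0.24 = 0.108
  laterite nickel: 0.14 × 0.91 = 0.1274
Odds(placer : laterite nickel) = 0.108 / 0.1274 ≈ 0.848.

0.848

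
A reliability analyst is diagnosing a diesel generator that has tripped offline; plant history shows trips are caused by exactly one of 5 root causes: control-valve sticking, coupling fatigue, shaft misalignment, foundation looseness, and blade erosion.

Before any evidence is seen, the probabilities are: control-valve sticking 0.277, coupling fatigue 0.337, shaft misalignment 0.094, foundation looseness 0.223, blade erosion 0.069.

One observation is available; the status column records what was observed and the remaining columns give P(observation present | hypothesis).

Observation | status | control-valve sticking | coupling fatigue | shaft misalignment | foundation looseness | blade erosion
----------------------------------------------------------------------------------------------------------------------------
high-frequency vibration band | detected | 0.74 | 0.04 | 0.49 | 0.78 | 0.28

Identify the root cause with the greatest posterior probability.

control-valve sticking

By Bayes' rule, the unnormalized weight for each hypothesis is prior × likelihood:
  control-valve sticking: 0.277 × 0.74 = 0.20498
  coupling fatigue: 0.337 × 0.04 = 0.01348
  shaft misalignment: 0.094 × 0.49 = 0.04606
  foundation looseness: 0.223 × 0.78 = 0.17394
  blade erosion: 0.069 × 0.28 = 0.01932
Normalizing constant Z = 0.20498 + 0.01348 + 0.04606 + 0.17394 + 0.01932 = 0.45778.
P(control-valve sticking | evidence) ≈ 0.20498 / 0.45778 ≈ 0.448
P(coupling fatigue | evidence) ≈ 0.01348 / 0.45778 ≈ 0.029
P(shaft misalignment | evidence) ≈ 0.04606 / 0.45778 ≈ 0.101
P(foundation looseness | evidence) ≈ 0.17394 / 0.45778 ≈ 0.380
P(blade erosion | evidence) ≈ 0.01932 / 0.45778 ≈ 0.042
The largest is 0.448, so control-valve sticking is most probable.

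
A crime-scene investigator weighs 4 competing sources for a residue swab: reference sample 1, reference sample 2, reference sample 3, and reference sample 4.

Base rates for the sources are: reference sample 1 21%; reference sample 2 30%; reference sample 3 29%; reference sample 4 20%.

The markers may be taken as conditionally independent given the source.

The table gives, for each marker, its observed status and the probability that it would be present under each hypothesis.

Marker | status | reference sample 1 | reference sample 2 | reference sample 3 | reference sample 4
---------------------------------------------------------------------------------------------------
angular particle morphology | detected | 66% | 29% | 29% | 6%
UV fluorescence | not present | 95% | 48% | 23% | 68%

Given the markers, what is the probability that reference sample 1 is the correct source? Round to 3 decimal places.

0.057

For each hypothesis, the unnormalized posterior weight is prior × product of the marker likelihoods (using 1 − P(present | H) for each absent marker):
  reference sample 1: 0.21 × 0.66 × (1 − 0.95) = 0.00693
  reference sample 2: 0.30 × 0.29 × (1 − 0.48) = 0.04524
  reference sample 3: 0.29 × 0.29 × (1 − 0.23) = 0.064757
  reference sample 4: 0.20 × 0.06 × (1 − 0.68) = 0.00384
The unnormalized weights sum to 0.12077.
P(reference sample 1 | evidence) = 0.00693 / 0.12077 ≈ 0.057.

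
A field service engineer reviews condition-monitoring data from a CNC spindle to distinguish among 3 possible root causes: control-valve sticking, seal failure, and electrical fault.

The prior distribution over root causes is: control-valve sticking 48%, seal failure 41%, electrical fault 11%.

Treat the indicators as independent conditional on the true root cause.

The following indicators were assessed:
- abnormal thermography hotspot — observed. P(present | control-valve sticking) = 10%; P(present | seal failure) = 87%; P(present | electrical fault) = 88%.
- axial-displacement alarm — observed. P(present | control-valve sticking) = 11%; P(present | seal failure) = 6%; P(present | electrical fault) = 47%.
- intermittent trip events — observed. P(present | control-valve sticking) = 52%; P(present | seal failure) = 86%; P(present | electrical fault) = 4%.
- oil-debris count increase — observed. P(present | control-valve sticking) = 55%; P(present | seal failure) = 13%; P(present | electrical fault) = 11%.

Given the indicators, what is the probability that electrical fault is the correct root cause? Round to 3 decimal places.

Multiply each prior by the joint likelihood of the indicator pattern:
  control-valve sticking: 0.48 × 0.10 × 0.11 × 0.52 × 0.55 = 0.0015101
  seal failure: 0.41 × 0.87 × 0.06 × 0.86 × 0.13 = 0.0023927
  electrical fault: 0.11 × 0.88 × 0.47 × 0.04 × 0.11 = 0.00020018
Normalizing constant Z = 0.0015101 + 0.0023927 + 0.00020018 = 0.004103.
P(electrical fault | evidence) = 0.00020018 / 0.004103 ≈ 0.049.

0.049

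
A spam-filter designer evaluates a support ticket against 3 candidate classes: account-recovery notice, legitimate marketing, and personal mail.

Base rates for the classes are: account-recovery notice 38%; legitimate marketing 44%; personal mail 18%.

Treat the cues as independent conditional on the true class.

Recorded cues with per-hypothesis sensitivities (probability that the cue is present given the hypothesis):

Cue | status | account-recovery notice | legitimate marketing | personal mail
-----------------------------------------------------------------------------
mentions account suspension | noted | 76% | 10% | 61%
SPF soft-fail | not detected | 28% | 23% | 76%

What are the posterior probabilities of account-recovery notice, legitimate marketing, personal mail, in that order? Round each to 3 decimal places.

0.775, 0.126, 0.098

Multiply each prior by the joint likelihood of the cue pattern (using 1 − P(present | H) for each absent cue):
  account-recovery notice: 0.38 × 0.76 × (1 − 0.28) = 0.20794
  legitimate marketing: 0.44 × 0.10 × (1 − 0.23) = 0.03388
  personal mail: 0.18 × 0.61 × (1 − 0.76) = 0.026352
Normalizing constant Z = 0.20794 + 0.03388 + 0.026352 = 0.26817.
P(account-recovery notice | evidence) = 0.20794 / 0.26817 ≈ 0.775
P(legitimate marketing | evidence) = 0.03388 / 0.26817 ≈ 0.126
P(personal mail | evidence) = 0.026352 / 0.26817 ≈ 0.098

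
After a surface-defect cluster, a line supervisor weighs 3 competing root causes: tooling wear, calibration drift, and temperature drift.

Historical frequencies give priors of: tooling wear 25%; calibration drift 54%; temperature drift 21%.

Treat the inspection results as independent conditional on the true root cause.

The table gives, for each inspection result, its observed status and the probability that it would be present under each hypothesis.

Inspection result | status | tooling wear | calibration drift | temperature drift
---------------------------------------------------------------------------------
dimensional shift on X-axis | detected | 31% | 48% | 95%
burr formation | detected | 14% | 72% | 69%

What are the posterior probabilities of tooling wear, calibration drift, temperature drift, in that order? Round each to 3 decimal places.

Multiply each prior by the joint likelihood of the inspection result pattern:
  tooling wear: 0.25 × 0.31 × 0.14 = 0.01085
  calibration drift: 0.54 × 0.48 × 0.72 = 0.18662
  temperature drift: 0.21 × 0.95 × 0.69 = 0.13765
The unnormalized weights sum to 0.33513.
P(tooling wear | evidence) = 0.01085 / 0.33513 ≈ 0.032
P(calibration drift | evidence) = 0.18662 / 0.33513 ≈ 0.557
P(temperature drift | evidence) = 0.13765 / 0.33513 ≈ 0.411

0.032, 0.557, 0.411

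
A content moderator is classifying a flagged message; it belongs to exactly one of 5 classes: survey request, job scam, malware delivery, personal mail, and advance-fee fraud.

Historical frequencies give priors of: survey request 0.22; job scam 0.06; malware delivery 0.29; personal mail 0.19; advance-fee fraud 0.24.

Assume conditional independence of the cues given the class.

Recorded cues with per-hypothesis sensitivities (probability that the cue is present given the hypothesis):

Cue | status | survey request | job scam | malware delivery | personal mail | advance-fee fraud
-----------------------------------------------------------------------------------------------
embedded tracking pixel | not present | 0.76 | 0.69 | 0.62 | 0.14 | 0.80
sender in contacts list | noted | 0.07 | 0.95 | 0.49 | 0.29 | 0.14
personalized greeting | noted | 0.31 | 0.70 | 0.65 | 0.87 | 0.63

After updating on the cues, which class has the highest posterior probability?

For each hypothesis, the unnormalized posterior weight is prior × product of the cue likelihoods (using 1 − P(present | H) for each absent cue):
  survey request: 0.22 × (1 − 0.76) × 0.07 × 0.31 = 0.0011458
  job scam: 0.06 × (1 − 0.69) × 0.95 × 0.70 = 0.012369
  malware delivery: 0.29 × (1 − 0.62) × 0.49 × 0.65 = 0.035099
  personal mail: 0.19 × (1 − 0.14) × 0.29 × 0.87 = 0.041226
  advance-fee fraud: 0.24 × (1 − 0.80) × 0.14 × 0.63 = 0.0042336
The unnormalized weights sum to 0.094073.
P(survey request | evidence) ≈ 0.0011458 / 0.094073 ≈ 0.012
P(job scam | evidence) ≈ 0.012369 / 0.094073 ≈ 0.131
P(malware delivery | evidence) ≈ 0.035099 / 0.094073 ≈ 0.373
P(personal mail | evidence) ≈ 0.041226 / 0.094073 ≈ 0.438
P(advance-fee fraud | evidence) ≈ 0.0042336 / 0.094073 ≈ 0.045
The largest is 0.438, so personal mail is most probable.

personal mail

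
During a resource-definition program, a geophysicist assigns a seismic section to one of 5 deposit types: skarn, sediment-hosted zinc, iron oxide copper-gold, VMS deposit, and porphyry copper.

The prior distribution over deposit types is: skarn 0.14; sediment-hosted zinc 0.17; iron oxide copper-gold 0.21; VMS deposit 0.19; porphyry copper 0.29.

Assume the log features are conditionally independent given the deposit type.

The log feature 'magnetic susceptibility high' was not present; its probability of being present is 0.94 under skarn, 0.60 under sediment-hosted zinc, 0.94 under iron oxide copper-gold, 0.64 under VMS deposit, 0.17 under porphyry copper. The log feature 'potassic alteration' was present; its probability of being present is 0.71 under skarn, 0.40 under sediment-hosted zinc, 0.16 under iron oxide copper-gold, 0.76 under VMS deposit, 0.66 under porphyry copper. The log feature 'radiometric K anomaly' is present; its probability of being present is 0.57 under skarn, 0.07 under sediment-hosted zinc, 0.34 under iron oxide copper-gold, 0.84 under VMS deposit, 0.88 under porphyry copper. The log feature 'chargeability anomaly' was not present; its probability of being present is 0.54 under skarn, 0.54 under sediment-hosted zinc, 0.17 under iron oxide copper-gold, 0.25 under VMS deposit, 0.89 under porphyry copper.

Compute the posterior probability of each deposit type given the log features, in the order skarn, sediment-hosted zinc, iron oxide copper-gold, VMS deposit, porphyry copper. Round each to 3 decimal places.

For each hypothesis, the unnormalized posterior weight is prior × product of the log feature likelihoods (using 1 − P(present | H) for each absent log feature):
  skarn: 0.14 × (1 − 0.94) × 0.71 × 0.57 × (1 − 0.54) = 0.0015638
  sediment-hosted zinc: 0.17 × (1 − 0.60) × 0.40 × 0.07 × (1 − 0.54) = 0.00087584
  iron oxide copper-gold: 0.21 × (1 − 0.94) × 0.16 × 0.34 × (1 − 0.17) = 0.00056892
  VMS deposit: 0.19 × (1 − 0.64) × 0.76 × 0.84 × (1 − 0.25) = 0.03275
  porphyry copper: 0.29 × (1 − 0.17) × 0.66 × 0.88 × (1 − 0.89) = 0.015378
Normalizing constant Z = 0.0015638 + 0.00087584 + 0.00056892 + 0.03275 + 0.015378 = 0.051136.
P(skarn | evidence) = 0.0015638 / 0.051136 ≈ 0.031
P(sediment-hosted zinc | evidence) = 0.00087584 / 0.051136 ≈ 0.017
P(iron oxide copper-gold | evidence) = 0.00056892 / 0.051136 ≈ 0.011
P(VMS deposit | evidence) = 0.03275 / 0.051136 ≈ 0.640
P(porphyry copper | evidence) = 0.015378 / 0.051136 ≈ 0.301

0.031, 0.017, 0.011, 0.640, 0.301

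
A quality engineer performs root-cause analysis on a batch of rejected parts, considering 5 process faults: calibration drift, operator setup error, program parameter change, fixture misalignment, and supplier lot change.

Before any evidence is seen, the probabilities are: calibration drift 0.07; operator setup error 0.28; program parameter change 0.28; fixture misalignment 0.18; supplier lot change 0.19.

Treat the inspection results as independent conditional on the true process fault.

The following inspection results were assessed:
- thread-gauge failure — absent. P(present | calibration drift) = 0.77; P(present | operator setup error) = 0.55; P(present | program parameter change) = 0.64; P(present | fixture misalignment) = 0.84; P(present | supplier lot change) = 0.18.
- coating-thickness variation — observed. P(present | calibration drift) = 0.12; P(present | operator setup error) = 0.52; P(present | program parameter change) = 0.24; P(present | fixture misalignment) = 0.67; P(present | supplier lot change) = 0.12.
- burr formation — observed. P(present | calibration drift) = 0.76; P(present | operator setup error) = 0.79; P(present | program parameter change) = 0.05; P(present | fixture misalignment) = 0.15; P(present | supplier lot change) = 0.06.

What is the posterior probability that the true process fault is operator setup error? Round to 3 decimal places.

0.885

By Bayes' rule with conditional independence, the unnormalized weight for each hypothesis is prior × ∏ likelihoods (using 1 − P(present | H) for each absent inspection result):
  calibration drift: 0.07 × (1 − 0.77) × 0.12 × 0.76 = 0.0014683
  operator setup error: 0.28 × (1 − 0.55) × 0.52 × 0.79 = 0.051761
  program parameter change: 0.28 × (1 − 0.64) × 0.24 × 0.05 = 0.0012096
  fixture misalignment: 0.18 × (1 − 0.84) × 0.67 × 0.15 = 0.0028944
  supplier lot change: 0.19 × (1 − 0.18) × 0.12 × 0.06 = 0.0011218
Marginal likelihood of the evidence = 0.058455.
P(operator setup error | evidence) = 0.051761 / 0.058455 ≈ 0.885.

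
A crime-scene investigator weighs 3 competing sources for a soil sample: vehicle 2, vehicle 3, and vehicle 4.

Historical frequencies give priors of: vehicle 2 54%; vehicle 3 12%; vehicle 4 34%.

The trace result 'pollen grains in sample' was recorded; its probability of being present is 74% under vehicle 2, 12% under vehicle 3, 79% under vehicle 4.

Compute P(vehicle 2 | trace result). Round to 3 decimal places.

0.585

Multiply each prior by the likelihood of the trace result:
  vehicle 2: 0.54 × 0.74 = 0.3996
  vehicle 3: 0.12 × 0.12 = 0.0144
  vehicle 4: 0.34 × 0.79 = 0.2686
Marginal likelihood of the evidence = 0.6826.
P(vehicle 2 | evidence) = 0.3996 / 0.6826 ≈ 0.585.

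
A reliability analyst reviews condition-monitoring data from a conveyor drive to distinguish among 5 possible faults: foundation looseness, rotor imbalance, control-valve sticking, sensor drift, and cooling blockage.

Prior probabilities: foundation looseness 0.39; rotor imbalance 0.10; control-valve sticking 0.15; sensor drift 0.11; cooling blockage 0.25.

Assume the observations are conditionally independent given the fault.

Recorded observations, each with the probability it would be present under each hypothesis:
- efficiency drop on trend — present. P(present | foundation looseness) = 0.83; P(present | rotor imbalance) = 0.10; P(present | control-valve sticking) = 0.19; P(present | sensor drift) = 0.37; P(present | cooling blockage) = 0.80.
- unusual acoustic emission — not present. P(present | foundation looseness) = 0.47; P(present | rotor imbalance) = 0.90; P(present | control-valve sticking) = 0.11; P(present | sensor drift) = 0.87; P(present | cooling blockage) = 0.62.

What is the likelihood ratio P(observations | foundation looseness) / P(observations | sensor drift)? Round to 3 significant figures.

9.15

The Bayes factor is the ratio of the joint likelihoods of the evidence pattern under the two hypotheses (using 1 − P(present | H) for each absent observation).
  foundation looseness: 0.83 × (1 − 0.47) = 0.4399
  sensor drift: 0.37 × (1 − 0.87) = 0.0481
Bayes factor = 0.4399 / 0.0481 ≈ 9.15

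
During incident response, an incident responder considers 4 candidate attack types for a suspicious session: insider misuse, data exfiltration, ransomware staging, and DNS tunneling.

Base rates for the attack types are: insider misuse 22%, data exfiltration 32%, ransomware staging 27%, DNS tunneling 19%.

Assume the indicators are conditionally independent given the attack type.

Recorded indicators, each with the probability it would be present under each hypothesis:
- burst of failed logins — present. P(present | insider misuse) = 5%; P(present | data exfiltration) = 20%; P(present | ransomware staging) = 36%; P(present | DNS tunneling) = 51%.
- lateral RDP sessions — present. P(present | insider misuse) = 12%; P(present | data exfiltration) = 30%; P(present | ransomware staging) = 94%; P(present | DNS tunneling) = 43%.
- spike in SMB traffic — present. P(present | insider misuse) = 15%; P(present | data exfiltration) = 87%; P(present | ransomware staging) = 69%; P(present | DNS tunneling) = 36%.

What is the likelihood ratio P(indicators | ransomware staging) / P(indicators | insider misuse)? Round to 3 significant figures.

Joint likelihood of the indicator pattern under each hypothesis:
  ransomware staging: 0.36 × 0.94 × 0.69 = 0.2335
  insider misuse: 0.05 × 0.12 × 0.15 = 0.0009
Bayes factor = 0.2335 / 0.0009 ≈ 259

259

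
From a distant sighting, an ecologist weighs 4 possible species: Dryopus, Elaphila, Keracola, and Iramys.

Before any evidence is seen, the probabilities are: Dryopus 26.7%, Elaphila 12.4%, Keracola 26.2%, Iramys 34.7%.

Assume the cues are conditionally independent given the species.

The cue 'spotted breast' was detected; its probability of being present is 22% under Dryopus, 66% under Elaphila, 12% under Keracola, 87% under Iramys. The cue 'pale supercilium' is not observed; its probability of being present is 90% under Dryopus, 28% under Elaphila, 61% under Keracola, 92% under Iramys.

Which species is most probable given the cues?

Elaphila

By Bayes' rule with conditional independence, the unnormalized weight for each hypothesis is prior × ∏ likelihoods (using 1 − P(present | H) for each absent cue):
  Dryopus: 0.267 × 0.22 × (1 − 0.90) = 0.005874
  Elaphila: 0.124 × 0.66 × (1 − 0.28) = 0.058925
  Keracola: 0.262 × 0.12 × (1 − 0.61) = 0.012262
  Iramys: 0.347 × 0.87 × (1 − 0.92) = 0.024151
The unnormalized weights sum to 0.10121.
P(Dryopus | evidence) ≈ 0.005874 / 0.10121 ≈ 0.058
P(Elaphila | evidence) ≈ 0.058925 / 0.10121 ≈ 0.582
P(Keracola | evidence) ≈ 0.012262 / 0.10121 ≈ 0.121
P(Iramys | evidence) ≈ 0.024151 / 0.10121 ≈ 0.239
The largest is 0.582, so Elaphila is most probable.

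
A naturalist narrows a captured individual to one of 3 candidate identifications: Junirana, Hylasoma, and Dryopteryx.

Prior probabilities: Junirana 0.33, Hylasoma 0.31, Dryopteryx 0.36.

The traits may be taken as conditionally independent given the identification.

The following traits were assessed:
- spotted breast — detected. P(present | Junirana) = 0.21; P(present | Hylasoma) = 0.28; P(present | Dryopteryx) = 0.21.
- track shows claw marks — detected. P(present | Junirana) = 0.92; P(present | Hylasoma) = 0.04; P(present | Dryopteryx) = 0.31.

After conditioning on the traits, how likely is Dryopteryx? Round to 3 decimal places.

By Bayes' rule with conditional independence, the unnormalized weight for each hypothesis is prior × ∏ likelihoods:
  Junirana: 0.33 × 0.21 × 0.92 = 0.063756
  Hylasoma: 0.31 × 0.28 × 0.04 = 0.003472
  Dryopteryx: 0.36 × 0.21 × 0.31 = 0.023436
Normalizing constant Z = 0.063756 + 0.003472 + 0.023436 = 0.090664.
P(Dryopteryx | evidence) = 0.023436 / 0.090664 ≈ 0.258.

0.258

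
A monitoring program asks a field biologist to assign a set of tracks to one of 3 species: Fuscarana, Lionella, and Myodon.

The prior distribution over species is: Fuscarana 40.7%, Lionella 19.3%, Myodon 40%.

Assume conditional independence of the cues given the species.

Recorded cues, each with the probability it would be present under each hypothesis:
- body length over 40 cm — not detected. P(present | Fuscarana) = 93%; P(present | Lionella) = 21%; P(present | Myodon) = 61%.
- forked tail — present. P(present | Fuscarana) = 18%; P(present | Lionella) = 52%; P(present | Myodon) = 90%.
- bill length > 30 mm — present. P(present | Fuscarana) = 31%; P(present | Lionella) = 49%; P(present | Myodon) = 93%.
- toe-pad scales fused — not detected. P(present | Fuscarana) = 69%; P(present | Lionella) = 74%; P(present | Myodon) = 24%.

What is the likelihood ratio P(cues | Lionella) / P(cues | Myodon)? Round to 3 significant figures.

0.211

The Bayes factor is the ratio of the joint likelihoods of the cue pattern under the two hypotheses (using 1 − P(present | H) for each absent cue).
  Lionella: (1 − 0.21) × 0.52 × 0.49 × (1 − 0.74) = 0.052336
  Myodon: (1 − 0.61) × 0.90 × 0.93 × (1 − 0.24) = 0.24809
Bayes factor = 0.052336 / 0.24809 ≈ 0.211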